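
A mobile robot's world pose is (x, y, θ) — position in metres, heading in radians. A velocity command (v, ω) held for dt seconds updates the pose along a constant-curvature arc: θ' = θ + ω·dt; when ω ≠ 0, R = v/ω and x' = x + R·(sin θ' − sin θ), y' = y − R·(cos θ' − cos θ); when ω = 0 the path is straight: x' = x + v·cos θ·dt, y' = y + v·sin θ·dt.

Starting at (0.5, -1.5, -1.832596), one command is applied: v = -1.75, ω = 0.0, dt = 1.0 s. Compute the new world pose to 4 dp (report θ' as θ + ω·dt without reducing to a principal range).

(0.9529, 0.1904, -1.8326)

θ' = -1.8326 + 0.0·1.0 = -1.8326
ω = 0 → straight: x' = 0.5 + -1.75·cos(-1.8326)·1.0 = 0.9529
y' = -1.5 + -1.75·sin(-1.8326)·1.0 = 0.1904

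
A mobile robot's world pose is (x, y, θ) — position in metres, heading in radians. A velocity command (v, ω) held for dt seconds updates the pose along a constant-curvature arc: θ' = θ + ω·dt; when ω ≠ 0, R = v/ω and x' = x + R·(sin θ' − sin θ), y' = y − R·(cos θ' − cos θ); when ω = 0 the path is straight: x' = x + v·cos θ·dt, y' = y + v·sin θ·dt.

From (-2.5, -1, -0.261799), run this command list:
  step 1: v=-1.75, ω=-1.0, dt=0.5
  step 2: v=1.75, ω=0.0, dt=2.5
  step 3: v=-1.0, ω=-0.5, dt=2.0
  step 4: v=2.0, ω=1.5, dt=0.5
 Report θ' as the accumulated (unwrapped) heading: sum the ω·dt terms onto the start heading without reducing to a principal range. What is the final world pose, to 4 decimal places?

step 1: θ'=-0.7618 (R=1.7500) → pose (-3.2550, -0.5759, -0.7618)
step 2: θ'=-0.7618 (straight) → pose (-0.0892, -3.5957, -0.7618)
step 3: θ'=-1.7618 (R=2.0000) → pose (-0.6724, -1.7688, -1.7618)
step 4: θ'=-1.0118 (R=1.3333) → pose (-0.4937, -2.7290, -1.0118)

(-0.4937, -2.7290, -1.0118)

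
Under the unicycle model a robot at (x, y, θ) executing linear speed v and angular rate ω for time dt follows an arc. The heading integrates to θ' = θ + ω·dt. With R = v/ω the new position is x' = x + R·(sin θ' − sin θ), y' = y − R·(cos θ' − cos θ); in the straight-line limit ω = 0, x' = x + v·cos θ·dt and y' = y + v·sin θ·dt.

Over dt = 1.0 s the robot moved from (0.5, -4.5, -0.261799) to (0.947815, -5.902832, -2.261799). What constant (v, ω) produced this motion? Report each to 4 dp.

v = 1.7500, ω = -2.0000

Δθ = -2.261799 − -0.261799 = -2.000000
ω = Δθ/dt = -2.000000/1.0 = -2.0000
R = −Δy/(cos θ' − cos θ) = -0.8750
v = R·ω = -0.8750·-2.0000 = 1.7500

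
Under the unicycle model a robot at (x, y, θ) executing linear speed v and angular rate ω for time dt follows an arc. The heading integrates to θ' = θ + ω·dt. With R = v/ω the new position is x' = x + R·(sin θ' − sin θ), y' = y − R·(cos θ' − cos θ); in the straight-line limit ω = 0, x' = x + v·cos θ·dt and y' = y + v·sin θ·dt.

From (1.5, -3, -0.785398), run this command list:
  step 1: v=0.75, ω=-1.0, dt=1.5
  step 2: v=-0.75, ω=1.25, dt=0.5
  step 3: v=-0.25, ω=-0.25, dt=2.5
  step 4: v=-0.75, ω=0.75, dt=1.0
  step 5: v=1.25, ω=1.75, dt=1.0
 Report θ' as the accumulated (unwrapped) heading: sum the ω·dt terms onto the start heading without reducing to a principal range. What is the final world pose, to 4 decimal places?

step 1: θ'=-2.2854 (R=-0.7500) → pose (1.5362, -4.0218, -2.2854)
step 2: θ'=-1.6604 (R=-0.6000) → pose (1.6806, -3.6823, -1.6604)
step 3: θ'=-2.2854 (R=1.0000) → pose (1.9212, -3.1165, -2.2854)
step 4: θ'=-1.5354 (R=-1.0000) → pose (2.1652, -2.4258, -1.5354)
step 5: θ'=0.2146 (R=0.7143) → pose (3.0312, -3.0984, 0.2146)

(3.0312, -3.0984, 0.2146)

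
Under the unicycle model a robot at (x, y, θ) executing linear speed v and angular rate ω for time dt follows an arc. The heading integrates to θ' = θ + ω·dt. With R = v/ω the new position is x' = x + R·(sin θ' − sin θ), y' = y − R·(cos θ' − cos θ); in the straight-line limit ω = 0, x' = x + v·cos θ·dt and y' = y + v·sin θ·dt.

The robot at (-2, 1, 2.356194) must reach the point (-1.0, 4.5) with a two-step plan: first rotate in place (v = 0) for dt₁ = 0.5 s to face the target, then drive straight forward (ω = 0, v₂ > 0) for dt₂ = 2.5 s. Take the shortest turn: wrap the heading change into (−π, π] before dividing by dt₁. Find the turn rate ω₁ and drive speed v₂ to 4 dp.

ω₁ = -2.1274, v₂ = 1.4560

heading to target = atan2(4.5−1, -1−-2) = 1.2925
Δθ = wrap(1.2925 − 2.3562) = -1.0637; ω₁ = Δθ/dt₁ = -2.1274
distance = √((-1−-2)² + (4.5−1)²) = 3.6401; v₂ = distance/dt₂ = 1.4560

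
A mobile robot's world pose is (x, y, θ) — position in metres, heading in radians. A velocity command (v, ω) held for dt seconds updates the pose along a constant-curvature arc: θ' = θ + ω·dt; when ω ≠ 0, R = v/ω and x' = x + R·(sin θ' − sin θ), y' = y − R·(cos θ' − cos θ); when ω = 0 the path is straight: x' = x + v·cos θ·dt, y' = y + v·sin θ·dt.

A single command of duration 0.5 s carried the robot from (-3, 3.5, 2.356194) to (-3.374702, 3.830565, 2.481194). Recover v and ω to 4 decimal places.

Δθ = 2.481194 − 2.356194 = 0.125000
ω = Δθ/dt = 0.125000/0.5 = 0.2500
R = Δx/(sin θ' − sin θ) = 4.0000
v = R·ω = 4.0000·0.2500 = 1.0000

v = 1.0000, ω = 0.2500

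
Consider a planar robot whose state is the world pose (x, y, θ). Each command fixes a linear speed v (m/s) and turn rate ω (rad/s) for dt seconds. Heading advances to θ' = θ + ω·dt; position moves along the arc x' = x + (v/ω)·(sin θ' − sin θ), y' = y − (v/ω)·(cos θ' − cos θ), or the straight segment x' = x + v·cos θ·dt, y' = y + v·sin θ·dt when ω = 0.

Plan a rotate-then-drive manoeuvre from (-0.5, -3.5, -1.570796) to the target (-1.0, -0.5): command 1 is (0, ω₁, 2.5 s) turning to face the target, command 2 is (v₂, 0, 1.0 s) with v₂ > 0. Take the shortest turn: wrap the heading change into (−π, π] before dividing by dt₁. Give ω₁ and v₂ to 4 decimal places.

heading to target = atan2(-0.5−-3.5, -1−-0.5) = 1.7359
Δθ = wrap(1.7359 − -1.5708) = -2.9764; ω₁ = Δθ/dt₁ = -1.1906
distance = √((-1−-0.5)² + (-0.5−-3.5)²) = 3.0414; v₂ = distance/dt₂ = 3.0414

ω₁ = -1.1906, v₂ = 3.0414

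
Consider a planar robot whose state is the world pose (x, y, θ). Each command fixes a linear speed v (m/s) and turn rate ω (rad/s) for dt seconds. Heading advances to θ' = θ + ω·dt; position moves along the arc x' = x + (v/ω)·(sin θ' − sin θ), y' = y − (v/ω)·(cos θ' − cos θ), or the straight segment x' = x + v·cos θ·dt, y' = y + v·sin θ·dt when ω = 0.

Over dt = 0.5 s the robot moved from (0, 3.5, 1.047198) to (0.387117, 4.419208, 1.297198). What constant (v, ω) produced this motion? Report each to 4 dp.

Δθ = 1.297198 − 1.047198 = 0.250000
ω = Δθ/dt = 0.250000/0.5 = 0.5000
R = −Δy/(cos θ' − cos θ) = 4.0000
v = R·ω = 4.0000·0.5000 = 2.0000

v = 2.0000, ω = 0.5000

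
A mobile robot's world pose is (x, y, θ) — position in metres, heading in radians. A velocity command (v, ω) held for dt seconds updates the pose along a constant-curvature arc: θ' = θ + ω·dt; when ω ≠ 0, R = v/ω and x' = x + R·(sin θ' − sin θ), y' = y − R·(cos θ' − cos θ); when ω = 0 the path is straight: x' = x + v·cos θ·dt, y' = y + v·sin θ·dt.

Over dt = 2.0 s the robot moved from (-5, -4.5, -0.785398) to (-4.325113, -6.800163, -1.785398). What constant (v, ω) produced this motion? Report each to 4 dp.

v = 1.2500, ω = -0.5000

Δθ = -1.785398 − -0.785398 = -1.000000
ω = Δθ/dt = -1.000000/2.0 = -0.5000
R = −Δy/(cos θ' − cos θ) = -2.5000
v = R·ω = -2.5000·-0.5000 = 1.2500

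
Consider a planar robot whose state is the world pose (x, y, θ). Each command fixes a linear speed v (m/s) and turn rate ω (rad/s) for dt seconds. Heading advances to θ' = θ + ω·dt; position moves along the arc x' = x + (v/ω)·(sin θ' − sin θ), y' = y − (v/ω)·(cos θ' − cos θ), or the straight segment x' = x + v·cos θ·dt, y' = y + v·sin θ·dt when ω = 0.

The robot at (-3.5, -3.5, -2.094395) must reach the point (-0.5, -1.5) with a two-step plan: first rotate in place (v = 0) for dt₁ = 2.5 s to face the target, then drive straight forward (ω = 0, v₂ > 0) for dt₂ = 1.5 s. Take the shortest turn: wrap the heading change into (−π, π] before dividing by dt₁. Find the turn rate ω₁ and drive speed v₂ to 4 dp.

heading to target = atan2(-1.5−-3.5, -0.5−-3.5) = 0.5880
Δθ = wrap(0.5880 − -2.0944) = 2.6824; ω₁ = Δθ/dt₁ = 1.0730
distance = √((-0.5−-3.5)² + (-1.5−-3.5)²) = 3.6056; v₂ = distance/dt₂ = 2.4037

ω₁ = 1.0730, v₂ = 2.4037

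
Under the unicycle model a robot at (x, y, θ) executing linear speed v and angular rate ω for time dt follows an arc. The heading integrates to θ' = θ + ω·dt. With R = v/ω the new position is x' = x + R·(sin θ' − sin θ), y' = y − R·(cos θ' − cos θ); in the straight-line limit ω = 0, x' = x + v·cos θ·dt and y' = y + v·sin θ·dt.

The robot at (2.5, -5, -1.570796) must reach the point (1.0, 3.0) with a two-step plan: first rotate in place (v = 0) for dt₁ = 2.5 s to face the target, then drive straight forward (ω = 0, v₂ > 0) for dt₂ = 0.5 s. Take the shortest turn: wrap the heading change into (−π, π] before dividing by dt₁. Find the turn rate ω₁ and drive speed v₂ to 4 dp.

heading to target = atan2(3−-5, 1−2.5) = 1.7561
Δθ = wrap(1.7561 − -1.5708) = -2.9562; ω₁ = Δθ/dt₁ = -1.1825
distance = √((1−2.5)² + (3−-5)²) = 8.1394; v₂ = distance/dt₂ = 16.2788

ω₁ = -1.1825, v₂ = 16.2788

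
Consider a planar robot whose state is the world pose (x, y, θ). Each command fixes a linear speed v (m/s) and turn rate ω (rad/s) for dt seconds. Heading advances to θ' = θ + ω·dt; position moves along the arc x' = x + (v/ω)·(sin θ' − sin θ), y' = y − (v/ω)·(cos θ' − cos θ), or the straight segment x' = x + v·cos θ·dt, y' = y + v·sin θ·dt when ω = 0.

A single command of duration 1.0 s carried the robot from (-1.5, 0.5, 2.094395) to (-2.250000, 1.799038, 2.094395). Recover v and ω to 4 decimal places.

v = 1.5000, ω = 0.0000

Δθ = 2.094395 − 2.094395 = 0.000000
ω = Δθ/dt = 0.000000/1.0 = 0.0000
ω = 0 → v = (Δx·cos θ + Δy·sin θ)/dt = 1.5000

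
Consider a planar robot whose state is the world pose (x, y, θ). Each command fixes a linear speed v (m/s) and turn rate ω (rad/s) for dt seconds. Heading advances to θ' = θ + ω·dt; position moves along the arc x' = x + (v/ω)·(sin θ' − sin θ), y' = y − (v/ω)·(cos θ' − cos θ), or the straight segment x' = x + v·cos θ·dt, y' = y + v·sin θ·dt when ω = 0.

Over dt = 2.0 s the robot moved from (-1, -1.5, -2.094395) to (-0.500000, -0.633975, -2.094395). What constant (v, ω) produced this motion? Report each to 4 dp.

v = -0.5000, ω = 0.0000

Δθ = -2.094395 − -2.094395 = 0.000000
ω = Δθ/dt = 0.000000/2.0 = 0.0000
ω = 0 → v = (Δx·cos θ + Δy·sin θ)/dt = -0.5000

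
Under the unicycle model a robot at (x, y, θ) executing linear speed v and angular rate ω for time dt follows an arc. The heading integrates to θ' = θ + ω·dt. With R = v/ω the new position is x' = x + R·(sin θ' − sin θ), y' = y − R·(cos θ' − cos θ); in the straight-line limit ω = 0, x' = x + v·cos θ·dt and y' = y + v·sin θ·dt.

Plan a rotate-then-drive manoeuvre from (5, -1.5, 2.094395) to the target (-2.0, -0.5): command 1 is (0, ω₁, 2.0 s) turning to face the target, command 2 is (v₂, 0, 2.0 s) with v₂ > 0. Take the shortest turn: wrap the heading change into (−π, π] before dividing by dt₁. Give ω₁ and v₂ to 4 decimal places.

ω₁ = 0.4527, v₂ = 3.5355

heading to target = atan2(-0.5−-1.5, -2−5) = 2.9997
Δθ = wrap(2.9997 − 2.0944) = 0.9053; ω₁ = Δθ/dt₁ = 0.4527
distance = √((-2−5)² + (-0.5−-1.5)²) = 7.0711; v₂ = distance/dt₂ = 3.5355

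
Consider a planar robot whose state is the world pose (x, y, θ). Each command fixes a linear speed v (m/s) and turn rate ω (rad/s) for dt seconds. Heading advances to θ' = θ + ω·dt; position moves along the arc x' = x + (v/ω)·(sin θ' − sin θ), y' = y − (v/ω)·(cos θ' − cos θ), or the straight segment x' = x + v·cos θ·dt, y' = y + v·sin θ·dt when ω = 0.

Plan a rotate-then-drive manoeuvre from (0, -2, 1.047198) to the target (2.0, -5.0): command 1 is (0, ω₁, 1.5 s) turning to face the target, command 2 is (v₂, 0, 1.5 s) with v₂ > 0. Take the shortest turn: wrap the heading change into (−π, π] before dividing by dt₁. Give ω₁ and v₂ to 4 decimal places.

heading to target = atan2(-5−-2, 2−0) = -0.9828
Δθ = wrap(-0.9828 − 1.0472) = -2.0300; ω₁ = Δθ/dt₁ = -1.3533
distance = √((2−0)² + (-5−-2)²) = 3.6056; v₂ = distance/dt₂ = 2.4037

ω₁ = -1.3533, v₂ = 2.4037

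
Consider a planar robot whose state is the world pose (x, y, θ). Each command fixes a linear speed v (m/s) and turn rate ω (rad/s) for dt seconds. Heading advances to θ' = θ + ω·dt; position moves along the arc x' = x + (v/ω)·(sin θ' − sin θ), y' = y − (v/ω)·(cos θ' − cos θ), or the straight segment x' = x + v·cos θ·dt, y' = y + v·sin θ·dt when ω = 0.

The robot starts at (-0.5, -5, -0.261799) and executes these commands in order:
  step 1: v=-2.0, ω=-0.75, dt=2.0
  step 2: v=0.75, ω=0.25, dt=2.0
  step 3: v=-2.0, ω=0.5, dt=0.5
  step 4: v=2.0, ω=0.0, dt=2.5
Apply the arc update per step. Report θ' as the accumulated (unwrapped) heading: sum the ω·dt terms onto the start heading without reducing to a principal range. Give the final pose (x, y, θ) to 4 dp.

step 1: θ'=-1.7618 (R=2.6667) → pose (-2.4280, -1.9179, -1.7618)
step 2: θ'=-1.2618 (R=3.0000) → pose (-2.3405, -3.3998, -1.2618)
step 3: θ'=-1.0118 (R=-4.0000) → pose (-2.7599, -2.4949, -1.0118)
step 4: θ'=-1.0118 (straight) → pose (-0.1082, -6.7338, -1.0118)

(-0.1082, -6.7338, -1.0118)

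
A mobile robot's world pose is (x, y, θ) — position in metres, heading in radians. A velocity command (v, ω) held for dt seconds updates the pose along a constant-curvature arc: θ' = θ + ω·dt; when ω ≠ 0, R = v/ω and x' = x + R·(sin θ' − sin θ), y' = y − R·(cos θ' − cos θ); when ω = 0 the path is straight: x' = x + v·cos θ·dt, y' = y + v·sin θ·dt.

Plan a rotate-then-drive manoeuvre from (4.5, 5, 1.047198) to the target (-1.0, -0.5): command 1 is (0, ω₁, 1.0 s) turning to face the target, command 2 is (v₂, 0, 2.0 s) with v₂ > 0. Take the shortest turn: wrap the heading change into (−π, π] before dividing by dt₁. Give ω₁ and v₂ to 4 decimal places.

ω₁ = 2.8798, v₂ = 3.8891

heading to target = atan2(-0.5−5, -1−4.5) = -2.3562
Δθ = wrap(-2.3562 − 1.0472) = 2.8798; ω₁ = Δθ/dt₁ = 2.8798
distance = √((-1−4.5)² + (-0.5−5)²) = 7.7782; v₂ = distance/dt₂ = 3.8891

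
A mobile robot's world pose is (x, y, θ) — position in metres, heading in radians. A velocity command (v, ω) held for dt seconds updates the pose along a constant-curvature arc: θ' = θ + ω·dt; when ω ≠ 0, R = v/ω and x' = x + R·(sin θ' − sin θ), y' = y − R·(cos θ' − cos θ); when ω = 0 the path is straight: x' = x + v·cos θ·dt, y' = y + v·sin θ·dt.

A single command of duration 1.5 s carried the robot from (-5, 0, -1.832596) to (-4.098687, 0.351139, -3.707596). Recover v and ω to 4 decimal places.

Δθ = -3.707596 − -1.832596 = -1.875000
ω = Δθ/dt = -1.875000/1.5 = -1.2500
R = Δx/(sin θ' − sin θ) = 0.6000
v = R·ω = 0.6000·-1.2500 = -0.7500

v = -0.7500, ω = -1.2500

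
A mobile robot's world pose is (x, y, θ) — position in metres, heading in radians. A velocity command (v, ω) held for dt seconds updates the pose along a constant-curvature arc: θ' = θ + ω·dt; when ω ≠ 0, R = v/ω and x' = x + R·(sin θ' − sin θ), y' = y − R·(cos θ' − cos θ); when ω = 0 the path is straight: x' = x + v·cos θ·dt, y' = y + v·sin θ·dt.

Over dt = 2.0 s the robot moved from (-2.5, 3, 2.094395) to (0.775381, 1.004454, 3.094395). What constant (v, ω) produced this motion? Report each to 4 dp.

Δθ = 3.094395 − 2.094395 = 1.000000
ω = Δθ/dt = 1.000000/2.0 = 0.5000
R = Δx/(sin θ' − sin θ) = -4.0000
v = R·ω = -4.0000·0.5000 = -2.0000

v = -2.0000, ω = 0.5000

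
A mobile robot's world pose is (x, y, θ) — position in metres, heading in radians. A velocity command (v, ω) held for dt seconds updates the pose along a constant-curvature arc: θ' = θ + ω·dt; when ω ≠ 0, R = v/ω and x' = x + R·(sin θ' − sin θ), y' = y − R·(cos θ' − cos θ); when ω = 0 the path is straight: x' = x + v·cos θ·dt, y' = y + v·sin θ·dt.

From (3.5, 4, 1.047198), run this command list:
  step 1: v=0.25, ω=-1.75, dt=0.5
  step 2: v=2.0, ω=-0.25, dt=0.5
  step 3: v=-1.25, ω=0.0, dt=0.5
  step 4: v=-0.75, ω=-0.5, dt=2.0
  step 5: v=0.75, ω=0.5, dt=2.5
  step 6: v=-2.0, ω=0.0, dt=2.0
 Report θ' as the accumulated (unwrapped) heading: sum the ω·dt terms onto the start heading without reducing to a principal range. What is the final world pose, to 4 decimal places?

step 1: θ'=0.1722 (R=-0.1429) → pose (3.5992, 4.0693, 0.1722)
step 2: θ'=0.0472 (R=-8.0000) → pose (4.5926, 4.1787, 0.0472)
step 3: θ'=0.0472 (straight) → pose (3.9683, 4.1492, 0.0472)
step 4: θ'=-0.9528 (R=1.5000) → pose (2.6749, 4.7785, -0.9528)
step 5: θ'=0.2972 (R=1.5000) → pose (4.3368, 4.2133, 0.2972)
step 6: θ'=0.2972 (straight) → pose (0.5121, 3.0420, 0.2972)

(0.5121, 3.0420, 0.2972)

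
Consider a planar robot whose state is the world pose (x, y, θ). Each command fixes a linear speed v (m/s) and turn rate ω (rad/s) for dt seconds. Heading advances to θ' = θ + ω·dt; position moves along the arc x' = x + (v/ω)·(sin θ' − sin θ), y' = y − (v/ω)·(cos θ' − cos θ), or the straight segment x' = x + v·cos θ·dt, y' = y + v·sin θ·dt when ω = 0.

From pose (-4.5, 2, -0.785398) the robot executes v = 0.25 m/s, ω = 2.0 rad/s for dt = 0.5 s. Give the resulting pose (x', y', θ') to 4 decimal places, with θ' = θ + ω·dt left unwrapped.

(-4.3850, 1.9663, 0.2146)

θ' = -0.7854 + 2.0·0.5 = 0.2146
R = v/ω = 0.25/2.0 = 0.1250
x' = -4.5 + 0.1250·(sin 0.2146 − sin -0.7854) = -4.3850
y' = 2 − 0.1250·(cos 0.2146 − cos -0.7854) = 1.9663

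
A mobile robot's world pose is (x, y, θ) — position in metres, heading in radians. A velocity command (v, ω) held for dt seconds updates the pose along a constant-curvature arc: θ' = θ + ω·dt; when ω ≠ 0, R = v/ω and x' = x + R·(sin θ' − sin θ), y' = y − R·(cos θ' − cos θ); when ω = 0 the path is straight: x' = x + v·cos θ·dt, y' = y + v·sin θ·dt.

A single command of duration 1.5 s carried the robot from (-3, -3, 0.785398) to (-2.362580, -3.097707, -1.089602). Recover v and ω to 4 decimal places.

Δθ = -1.089602 − 0.785398 = -1.875000
ω = Δθ/dt = -1.875000/1.5 = -1.2500
R = Δx/(sin θ' − sin θ) = -0.4000
v = R·ω = -0.4000·-1.2500 = 0.5000

v = 0.5000, ω = -1.2500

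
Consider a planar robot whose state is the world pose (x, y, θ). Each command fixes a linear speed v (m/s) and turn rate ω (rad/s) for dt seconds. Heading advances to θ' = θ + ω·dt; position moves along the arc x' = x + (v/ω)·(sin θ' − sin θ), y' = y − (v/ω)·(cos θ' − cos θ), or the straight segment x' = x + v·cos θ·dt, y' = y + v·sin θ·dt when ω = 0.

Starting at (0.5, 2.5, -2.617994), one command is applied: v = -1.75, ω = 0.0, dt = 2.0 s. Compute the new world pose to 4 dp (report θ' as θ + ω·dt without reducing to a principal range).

(3.5311, 4.2500, -2.6180)

θ' = -2.6180 + 0.0·2.0 = -2.6180
ω = 0 → straight: x' = 0.5 + -1.75·cos(-2.6180)·2.0 = 3.5311
y' = 2.5 + -1.75·sin(-2.6180)·2.0 = 4.2500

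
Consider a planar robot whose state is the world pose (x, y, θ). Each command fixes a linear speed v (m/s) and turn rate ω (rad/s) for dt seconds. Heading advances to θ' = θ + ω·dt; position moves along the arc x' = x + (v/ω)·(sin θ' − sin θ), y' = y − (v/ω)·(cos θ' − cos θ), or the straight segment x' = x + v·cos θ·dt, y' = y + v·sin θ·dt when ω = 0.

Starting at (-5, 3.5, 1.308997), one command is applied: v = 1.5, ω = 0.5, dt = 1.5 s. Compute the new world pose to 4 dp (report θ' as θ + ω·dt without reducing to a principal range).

θ' = 1.3090 + 0.5·1.5 = 2.0590
R = v/ω = 1.5/0.5 = 3.0000
x' = -5 + 3.0000·(sin 2.0590 − sin 1.3090) = -5.2482
y' = 3.5 − 3.0000·(cos 2.0590 − cos 1.3090) = 5.6836

(-5.2482, 5.6836, 2.0590)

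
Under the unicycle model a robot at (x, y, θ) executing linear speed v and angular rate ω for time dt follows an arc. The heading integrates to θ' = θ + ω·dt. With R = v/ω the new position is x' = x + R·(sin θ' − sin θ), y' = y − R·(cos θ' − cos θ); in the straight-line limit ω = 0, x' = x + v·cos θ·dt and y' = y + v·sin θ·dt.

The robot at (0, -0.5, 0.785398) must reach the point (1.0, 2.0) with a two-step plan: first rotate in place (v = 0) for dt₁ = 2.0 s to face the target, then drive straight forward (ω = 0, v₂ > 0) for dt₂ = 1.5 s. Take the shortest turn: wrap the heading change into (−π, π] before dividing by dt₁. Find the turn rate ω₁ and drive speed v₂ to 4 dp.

heading to target = atan2(2−-0.5, 1−0) = 1.1903
Δθ = wrap(1.1903 − 0.7854) = 0.4049; ω₁ = Δθ/dt₁ = 0.2024
distance = √((1−0)² + (2−-0.5)²) = 2.6926; v₂ = distance/dt₂ = 1.7951

ω₁ = 0.2024, v₂ = 1.7951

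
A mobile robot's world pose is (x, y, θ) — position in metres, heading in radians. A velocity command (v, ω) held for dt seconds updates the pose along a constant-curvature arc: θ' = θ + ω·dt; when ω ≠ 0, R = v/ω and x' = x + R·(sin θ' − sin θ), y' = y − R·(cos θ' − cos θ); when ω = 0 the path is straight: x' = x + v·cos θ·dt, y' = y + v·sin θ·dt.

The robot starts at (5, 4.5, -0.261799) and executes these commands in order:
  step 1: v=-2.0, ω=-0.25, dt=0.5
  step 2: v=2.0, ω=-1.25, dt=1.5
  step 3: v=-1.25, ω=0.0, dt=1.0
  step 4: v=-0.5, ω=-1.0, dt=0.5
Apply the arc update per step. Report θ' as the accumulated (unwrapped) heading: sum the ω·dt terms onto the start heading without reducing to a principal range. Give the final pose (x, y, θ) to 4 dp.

step 1: θ'=-0.3868 (R=8.0000) → pose (4.0527, 4.8184, -0.3868)
step 2: θ'=-2.2618 (R=-1.6000) → pose (4.6822, 2.3169, -2.2618)
step 3: θ'=-2.2618 (straight) → pose (5.4788, 3.2802, -2.2618)
step 4: θ'=-2.7618 (R=0.5000) → pose (5.6787, 3.4259, -2.7618)

(5.6787, 3.4259, -2.7618)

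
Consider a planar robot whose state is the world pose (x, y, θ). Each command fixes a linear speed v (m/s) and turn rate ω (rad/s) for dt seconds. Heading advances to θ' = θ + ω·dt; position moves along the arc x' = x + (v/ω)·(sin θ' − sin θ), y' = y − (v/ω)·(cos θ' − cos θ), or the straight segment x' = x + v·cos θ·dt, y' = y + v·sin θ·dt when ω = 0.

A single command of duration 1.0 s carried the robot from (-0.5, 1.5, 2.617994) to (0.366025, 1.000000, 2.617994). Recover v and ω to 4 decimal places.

Δθ = 2.617994 − 2.617994 = 0.000000
ω = Δθ/dt = 0.000000/1.0 = 0.0000
ω = 0 → v = (Δx·cos θ + Δy·sin θ)/dt = -1.0000

v = -1.0000, ω = 0.0000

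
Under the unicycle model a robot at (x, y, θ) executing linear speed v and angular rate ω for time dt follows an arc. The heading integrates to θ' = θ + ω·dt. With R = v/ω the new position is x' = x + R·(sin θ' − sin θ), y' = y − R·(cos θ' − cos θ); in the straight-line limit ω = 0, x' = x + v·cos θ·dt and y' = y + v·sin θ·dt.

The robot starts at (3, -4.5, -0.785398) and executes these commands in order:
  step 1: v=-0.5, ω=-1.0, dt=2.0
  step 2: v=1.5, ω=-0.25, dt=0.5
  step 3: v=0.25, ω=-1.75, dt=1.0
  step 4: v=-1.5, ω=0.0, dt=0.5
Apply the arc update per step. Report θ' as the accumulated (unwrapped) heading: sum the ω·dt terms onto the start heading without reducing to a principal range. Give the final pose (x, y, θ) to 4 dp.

(2.3254, -4.5122, -4.6604)

step 1: θ'=-2.7854 (R=0.5000) → pose (3.1792, -3.6778, -2.7854)
step 2: θ'=-2.9104 (R=-6.0000) → pose (2.4618, -3.8948, -2.9104)
step 3: θ'=-4.6604 (R=-0.1429) → pose (2.2864, -3.7632, -4.6604)
step 4: θ'=-4.6604 (straight) → pose (2.3254, -4.5122, -4.6604)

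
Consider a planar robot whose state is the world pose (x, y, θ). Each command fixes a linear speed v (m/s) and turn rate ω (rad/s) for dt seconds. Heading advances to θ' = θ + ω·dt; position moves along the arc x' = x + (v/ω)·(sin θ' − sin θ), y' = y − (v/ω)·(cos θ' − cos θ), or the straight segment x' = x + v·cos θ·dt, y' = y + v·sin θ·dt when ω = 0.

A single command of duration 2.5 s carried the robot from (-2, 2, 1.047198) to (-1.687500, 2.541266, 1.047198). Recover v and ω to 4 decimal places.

v = 0.2500, ω = 0.0000

Δθ = 1.047198 − 1.047198 = 0.000000
ω = Δθ/dt = 0.000000/2.5 = 0.0000
ω = 0 → v = (Δx·cos θ + Δy·sin θ)/dt = 0.2500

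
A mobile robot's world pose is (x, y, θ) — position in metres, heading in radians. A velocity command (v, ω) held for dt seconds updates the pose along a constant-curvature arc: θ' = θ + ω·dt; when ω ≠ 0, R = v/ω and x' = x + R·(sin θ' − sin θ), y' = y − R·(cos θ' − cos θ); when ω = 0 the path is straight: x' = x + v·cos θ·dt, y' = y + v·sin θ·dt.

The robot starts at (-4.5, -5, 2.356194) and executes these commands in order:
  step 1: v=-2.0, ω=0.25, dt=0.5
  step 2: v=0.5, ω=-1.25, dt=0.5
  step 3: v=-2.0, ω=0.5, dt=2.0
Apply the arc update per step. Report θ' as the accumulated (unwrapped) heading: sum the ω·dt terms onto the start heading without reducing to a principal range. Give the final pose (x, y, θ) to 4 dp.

step 1: θ'=2.4812 (R=-8.0000) → pose (-3.7506, -5.6611, 2.4812)
step 2: θ'=1.8562 (R=-0.4000) → pose (-3.8890, -5.4578, 1.8562)
step 3: θ'=2.8562 (R=-4.0000) → pose (-1.1770, -8.1699, 2.8562)

(-1.1770, -8.1699, 2.8562)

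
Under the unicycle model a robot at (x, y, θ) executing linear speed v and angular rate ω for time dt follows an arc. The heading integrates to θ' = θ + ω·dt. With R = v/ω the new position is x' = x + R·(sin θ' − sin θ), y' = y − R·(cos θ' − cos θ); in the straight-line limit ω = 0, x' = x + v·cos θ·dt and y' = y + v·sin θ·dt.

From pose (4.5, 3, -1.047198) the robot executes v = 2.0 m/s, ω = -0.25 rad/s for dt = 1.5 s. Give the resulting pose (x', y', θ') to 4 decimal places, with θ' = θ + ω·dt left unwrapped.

θ' = -1.0472 + -0.25·1.5 = -1.4222
R = v/ω = 2.0/-0.25 = -8.0000
x' = 4.5 + -8.0000·(sin -1.4222 − sin -1.0472) = 5.4836
y' = 3 − -8.0000·(cos -1.4222 − cos -1.0472) = 0.1844

(5.4836, 0.1844, -1.4222)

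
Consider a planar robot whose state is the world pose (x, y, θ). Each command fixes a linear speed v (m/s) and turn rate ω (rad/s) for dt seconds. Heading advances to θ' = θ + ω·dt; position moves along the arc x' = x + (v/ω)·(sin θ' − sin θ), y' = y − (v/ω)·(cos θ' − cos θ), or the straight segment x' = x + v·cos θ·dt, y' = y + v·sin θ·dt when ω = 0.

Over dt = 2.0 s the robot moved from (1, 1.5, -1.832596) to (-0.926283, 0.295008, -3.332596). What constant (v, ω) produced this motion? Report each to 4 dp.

v = 1.2500, ω = -0.7500

Δθ = -3.332596 − -1.832596 = -1.500000
ω = Δθ/dt = -1.500000/2.0 = -0.7500
R = Δx/(sin θ' − sin θ) = -1.6667
v = R·ω = -1.6667·-0.7500 = 1.2500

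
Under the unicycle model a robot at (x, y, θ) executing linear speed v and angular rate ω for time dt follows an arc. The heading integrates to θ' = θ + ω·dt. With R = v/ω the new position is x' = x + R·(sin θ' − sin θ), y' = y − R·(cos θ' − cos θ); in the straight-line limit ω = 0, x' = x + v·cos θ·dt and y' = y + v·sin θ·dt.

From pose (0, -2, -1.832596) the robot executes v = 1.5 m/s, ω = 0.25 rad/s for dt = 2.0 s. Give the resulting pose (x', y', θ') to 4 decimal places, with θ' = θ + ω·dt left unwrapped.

θ' = -1.8326 + 0.25·2.0 = -1.3326
R = v/ω = 1.5/0.25 = 6.0000
x' = 0 + 6.0000·(sin -1.3326 − sin -1.8326) = -0.0350
y' = -2 − 6.0000·(cos -1.3326 − cos -1.8326) = -4.9686

(-0.0350, -4.9686, -1.3326)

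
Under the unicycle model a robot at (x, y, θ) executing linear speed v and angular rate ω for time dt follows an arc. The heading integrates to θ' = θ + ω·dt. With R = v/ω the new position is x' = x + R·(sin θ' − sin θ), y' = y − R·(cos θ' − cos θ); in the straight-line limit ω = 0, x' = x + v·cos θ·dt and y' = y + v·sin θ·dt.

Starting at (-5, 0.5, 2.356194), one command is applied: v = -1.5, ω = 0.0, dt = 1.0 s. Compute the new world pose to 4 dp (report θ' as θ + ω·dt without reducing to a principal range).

(-3.9393, -0.5607, 2.3562)

θ' = 2.3562 + 0.0·1.0 = 2.3562
ω = 0 → straight: x' = -5 + -1.5·cos(2.3562)·1.0 = -3.9393
y' = 0.5 + -1.5·sin(2.3562)·1.0 = -0.5607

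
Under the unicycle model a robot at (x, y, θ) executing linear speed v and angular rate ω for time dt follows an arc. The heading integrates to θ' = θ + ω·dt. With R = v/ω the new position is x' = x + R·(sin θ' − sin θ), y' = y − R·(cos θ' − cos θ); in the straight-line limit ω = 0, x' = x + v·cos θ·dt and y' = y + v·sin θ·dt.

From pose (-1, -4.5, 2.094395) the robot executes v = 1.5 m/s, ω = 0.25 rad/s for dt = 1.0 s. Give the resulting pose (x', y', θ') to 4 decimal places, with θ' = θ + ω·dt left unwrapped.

(-1.9037, -3.3077, 2.3444)

θ' = 2.0944 + 0.25·1.0 = 2.3444
R = v/ω = 1.5/0.25 = 6.0000
x' = -1 + 6.0000·(sin 2.3444 − sin 2.0944) = -1.9037
y' = -4.5 − 6.0000·(cos 2.3444 − cos 2.0944) = -3.3077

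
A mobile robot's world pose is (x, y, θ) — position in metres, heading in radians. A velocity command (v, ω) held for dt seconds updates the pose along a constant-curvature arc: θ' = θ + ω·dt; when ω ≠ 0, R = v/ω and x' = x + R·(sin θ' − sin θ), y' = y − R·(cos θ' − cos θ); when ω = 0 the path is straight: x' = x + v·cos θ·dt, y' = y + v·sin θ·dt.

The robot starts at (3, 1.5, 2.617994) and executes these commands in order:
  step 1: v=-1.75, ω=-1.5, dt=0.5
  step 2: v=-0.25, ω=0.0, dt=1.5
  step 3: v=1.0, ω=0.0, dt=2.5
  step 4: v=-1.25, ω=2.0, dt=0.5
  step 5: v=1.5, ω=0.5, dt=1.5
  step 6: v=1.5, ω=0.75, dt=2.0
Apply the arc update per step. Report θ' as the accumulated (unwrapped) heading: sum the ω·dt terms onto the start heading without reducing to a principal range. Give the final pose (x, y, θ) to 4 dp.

(0.2317, -0.3445, 5.1180)

step 1: θ'=1.8680 (R=1.1667) → pose (3.5322, 0.8313, 1.8680)
step 2: θ'=1.8680 (straight) → pose (3.6420, 0.4727, 1.8680)
step 3: θ'=1.8680 (straight) → pose (2.9099, 2.8631, 1.8680)
step 4: θ'=2.8680 (R=-0.6250) → pose (3.3386, 2.4444, 2.8680)
step 5: θ'=3.6180 (R=3.0000) → pose (1.1523, 2.2219, 3.6180)
step 6: θ'=5.1180 (R=2.0000) → pose (0.2317, -0.3445, 5.1180)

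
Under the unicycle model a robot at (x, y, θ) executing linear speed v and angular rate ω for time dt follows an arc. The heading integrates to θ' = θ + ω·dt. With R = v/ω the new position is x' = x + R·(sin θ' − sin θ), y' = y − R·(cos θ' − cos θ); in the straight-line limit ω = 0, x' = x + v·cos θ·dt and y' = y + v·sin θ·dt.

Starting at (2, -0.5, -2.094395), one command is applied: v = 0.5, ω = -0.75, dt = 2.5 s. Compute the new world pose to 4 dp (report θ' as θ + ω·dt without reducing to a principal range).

(0.9317, -0.6177, -3.9694)

θ' = -2.0944 + -0.75·2.5 = -3.9694
R = v/ω = 0.5/-0.75 = -0.6667
x' = 2 + -0.6667·(sin -3.9694 − sin -2.0944) = 0.9317
y' = -0.5 − -0.6667·(cos -3.9694 − cos -2.0944) = -0.6177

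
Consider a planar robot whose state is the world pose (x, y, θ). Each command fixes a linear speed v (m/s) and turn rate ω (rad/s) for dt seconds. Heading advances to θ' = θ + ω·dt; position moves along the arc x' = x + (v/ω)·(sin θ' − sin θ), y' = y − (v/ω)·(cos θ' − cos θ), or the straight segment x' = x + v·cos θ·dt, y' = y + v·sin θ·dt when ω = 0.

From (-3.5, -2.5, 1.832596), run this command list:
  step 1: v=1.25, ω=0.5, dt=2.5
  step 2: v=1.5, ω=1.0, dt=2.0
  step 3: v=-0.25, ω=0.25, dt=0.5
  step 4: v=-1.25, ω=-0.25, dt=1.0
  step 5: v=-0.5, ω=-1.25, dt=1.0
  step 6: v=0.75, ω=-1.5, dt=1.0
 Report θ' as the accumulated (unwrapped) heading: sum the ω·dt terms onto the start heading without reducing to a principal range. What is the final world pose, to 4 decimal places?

(-8.2543, -0.8564, 2.2076)

step 1: θ'=3.0826 (R=2.5000) → pose (-5.7674, -0.6514, 3.0826)
step 2: θ'=5.0826 (R=1.5000) → pose (-7.2542, -2.6915, 5.0826)
step 3: θ'=5.2076 (R=-1.0000) → pose (-7.3066, -2.5781, 5.2076)
step 4: θ'=4.9576 (R=5.0000) → pose (-7.7577, -1.4158, 4.9576)
step 5: θ'=3.7076 (R=0.4000) → pose (-7.5842, -0.9811, 3.7076)
step 6: θ'=2.2076 (R=-0.5000) → pose (-8.2543, -0.8564, 2.2076)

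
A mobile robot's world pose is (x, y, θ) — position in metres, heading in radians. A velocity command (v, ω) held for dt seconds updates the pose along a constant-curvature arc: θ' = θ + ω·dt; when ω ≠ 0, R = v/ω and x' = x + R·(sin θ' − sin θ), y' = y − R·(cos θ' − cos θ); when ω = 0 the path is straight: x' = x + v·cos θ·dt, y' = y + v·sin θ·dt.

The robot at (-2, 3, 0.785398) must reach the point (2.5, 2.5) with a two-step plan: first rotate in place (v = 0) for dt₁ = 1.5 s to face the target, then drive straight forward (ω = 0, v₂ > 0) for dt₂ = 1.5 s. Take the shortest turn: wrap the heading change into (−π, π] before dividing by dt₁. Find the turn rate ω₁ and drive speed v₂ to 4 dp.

heading to target = atan2(2.5−3, 2.5−-2) = -0.1107
Δθ = wrap(-0.1107 − 0.7854) = -0.8961; ω₁ = Δθ/dt₁ = -0.5974
distance = √((2.5−-2)² + (2.5−3)²) = 4.5277; v₂ = distance/dt₂ = 3.0185

ω₁ = -0.5974, v₂ = 3.0185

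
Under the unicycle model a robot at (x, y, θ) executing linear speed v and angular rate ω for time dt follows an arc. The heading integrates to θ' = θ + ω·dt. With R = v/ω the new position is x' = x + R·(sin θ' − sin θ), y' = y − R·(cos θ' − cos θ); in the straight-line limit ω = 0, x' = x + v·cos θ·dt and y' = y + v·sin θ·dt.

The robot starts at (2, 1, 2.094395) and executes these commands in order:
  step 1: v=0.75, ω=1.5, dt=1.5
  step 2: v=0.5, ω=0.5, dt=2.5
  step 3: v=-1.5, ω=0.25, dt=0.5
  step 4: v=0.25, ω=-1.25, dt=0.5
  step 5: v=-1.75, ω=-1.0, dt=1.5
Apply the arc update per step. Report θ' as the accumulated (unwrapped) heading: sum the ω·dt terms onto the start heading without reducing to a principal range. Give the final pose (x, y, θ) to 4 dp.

step 1: θ'=4.3444 (R=0.5000) → pose (1.1005, 0.9299, 4.3444)
step 2: θ'=5.5944 (R=1.0000) → pose (1.3979, -0.2019, 5.5944)
step 3: θ'=5.7194 (R=-6.0000) → pose (0.7906, 0.2374, 5.7194)
step 4: θ'=5.0944 (R=-0.2000) → pose (0.8694, 0.1429, 5.0944)
step 5: θ'=3.5944 (R=1.7500) → pose (1.7276, 2.3690, 3.5944)

(1.7276, 2.3690, 3.5944)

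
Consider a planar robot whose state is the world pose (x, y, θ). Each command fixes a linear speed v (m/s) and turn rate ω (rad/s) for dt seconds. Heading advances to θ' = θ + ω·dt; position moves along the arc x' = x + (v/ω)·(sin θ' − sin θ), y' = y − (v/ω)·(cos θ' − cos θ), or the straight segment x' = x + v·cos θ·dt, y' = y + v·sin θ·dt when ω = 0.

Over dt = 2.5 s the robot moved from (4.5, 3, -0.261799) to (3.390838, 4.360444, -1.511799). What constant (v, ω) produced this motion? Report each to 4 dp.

v = -0.7500, ω = -0.5000

Δθ = -1.511799 − -0.261799 = -1.250000
ω = Δθ/dt = -1.250000/2.5 = -0.5000
R = −Δy/(cos θ' − cos θ) = 1.5000
v = R·ω = 1.5000·-0.5000 = -0.7500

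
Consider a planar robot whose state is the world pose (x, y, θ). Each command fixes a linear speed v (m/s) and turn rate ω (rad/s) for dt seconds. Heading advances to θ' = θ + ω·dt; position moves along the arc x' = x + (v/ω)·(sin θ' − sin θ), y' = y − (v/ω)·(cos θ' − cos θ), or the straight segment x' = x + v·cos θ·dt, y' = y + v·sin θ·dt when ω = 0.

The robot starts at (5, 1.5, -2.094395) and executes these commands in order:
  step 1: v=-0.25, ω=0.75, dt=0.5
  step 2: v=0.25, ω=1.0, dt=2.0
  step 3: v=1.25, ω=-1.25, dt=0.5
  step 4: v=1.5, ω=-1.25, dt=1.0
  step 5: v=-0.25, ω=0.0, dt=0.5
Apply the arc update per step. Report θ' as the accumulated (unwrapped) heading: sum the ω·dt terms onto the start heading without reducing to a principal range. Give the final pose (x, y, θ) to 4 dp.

step 1: θ'=-1.7194 (R=-0.3333) → pose (5.0410, 1.6173, -1.7194)
step 2: θ'=0.2806 (R=0.2500) → pose (5.3575, 1.3401, 0.2806)
step 3: θ'=-0.3444 (R=-1.0000) → pose (5.9720, 1.3205, -0.3444)
step 4: θ'=-1.5944 (R=-1.2000) → pose (6.7665, 0.1626, -1.5944)
step 5: θ'=-1.5944 (straight) → pose (6.7695, 0.2876, -1.5944)

(6.7695, 0.2876, -1.5944)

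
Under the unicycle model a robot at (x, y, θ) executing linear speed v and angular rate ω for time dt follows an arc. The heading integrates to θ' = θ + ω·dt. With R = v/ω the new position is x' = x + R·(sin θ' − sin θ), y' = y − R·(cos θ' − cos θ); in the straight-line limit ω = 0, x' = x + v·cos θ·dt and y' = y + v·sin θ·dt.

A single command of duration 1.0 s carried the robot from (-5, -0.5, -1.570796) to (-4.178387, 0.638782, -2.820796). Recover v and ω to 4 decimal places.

Δθ = -2.820796 − -1.570796 = -1.250000
ω = Δθ/dt = -1.250000/1.0 = -1.2500
R = −Δy/(cos θ' − cos θ) = 1.2000
v = R·ω = 1.2000·-1.2500 = -1.5000

v = -1.5000, ω = -1.2500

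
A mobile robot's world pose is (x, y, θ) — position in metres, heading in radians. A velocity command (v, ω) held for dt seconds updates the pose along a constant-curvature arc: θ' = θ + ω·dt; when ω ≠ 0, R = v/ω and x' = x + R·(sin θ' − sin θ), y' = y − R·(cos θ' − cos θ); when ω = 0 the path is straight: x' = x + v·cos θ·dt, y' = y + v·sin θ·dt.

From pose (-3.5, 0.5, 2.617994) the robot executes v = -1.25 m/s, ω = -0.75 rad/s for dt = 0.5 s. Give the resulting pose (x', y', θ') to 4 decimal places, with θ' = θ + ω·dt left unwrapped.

θ' = 2.6180 + -0.75·0.5 = 2.2430
R = v/ω = -1.25/-0.75 = 1.6667
x' = -3.5 + 1.6667·(sin 2.2430 − sin 2.6180) = -3.0292
y' = 0.5 − 1.6667·(cos 2.2430 − cos 2.6180) = 0.0945

(-3.0292, 0.0945, 2.2430)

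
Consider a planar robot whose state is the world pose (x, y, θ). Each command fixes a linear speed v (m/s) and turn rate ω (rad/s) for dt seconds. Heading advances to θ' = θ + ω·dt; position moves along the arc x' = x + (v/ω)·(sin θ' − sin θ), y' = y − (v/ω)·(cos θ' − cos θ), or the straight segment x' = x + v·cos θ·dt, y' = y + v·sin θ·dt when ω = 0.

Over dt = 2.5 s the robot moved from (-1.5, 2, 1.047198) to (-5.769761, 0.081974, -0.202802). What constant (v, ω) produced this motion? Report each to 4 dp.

Δθ = -0.202802 − 1.047198 = -1.250000
ω = Δθ/dt = -1.250000/2.5 = -0.5000
R = Δx/(sin θ' − sin θ) = 4.0000
v = R·ω = 4.0000·-0.5000 = -2.0000

v = -2.0000, ω = -0.5000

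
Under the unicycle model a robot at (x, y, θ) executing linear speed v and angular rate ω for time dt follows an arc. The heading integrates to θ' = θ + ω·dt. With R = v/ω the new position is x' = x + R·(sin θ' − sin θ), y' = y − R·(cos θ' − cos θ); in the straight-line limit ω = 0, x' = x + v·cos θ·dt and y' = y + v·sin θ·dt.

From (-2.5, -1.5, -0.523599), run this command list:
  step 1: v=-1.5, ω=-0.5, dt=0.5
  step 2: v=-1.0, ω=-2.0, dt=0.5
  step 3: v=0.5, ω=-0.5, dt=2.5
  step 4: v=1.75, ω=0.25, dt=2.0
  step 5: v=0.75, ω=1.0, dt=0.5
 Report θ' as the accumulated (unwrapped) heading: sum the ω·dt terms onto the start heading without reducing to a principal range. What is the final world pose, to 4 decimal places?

(-7.5700, -2.9105, -2.0236)

step 1: θ'=-0.7736 (R=3.0000) → pose (-3.0961, -1.0481, -0.7736)
step 2: θ'=-1.7736 (R=0.5000) → pose (-3.2365, -0.5897, -1.7736)
step 3: θ'=-3.0236 (R=-1.0000) → pose (-4.0983, -1.3813, -3.0236)
step 4: θ'=-2.5236 (R=7.0000) → pose (-7.3301, -2.6274, -2.5236)
step 5: θ'=-2.0236 (R=0.7500) → pose (-7.5700, -2.9105, -2.0236)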